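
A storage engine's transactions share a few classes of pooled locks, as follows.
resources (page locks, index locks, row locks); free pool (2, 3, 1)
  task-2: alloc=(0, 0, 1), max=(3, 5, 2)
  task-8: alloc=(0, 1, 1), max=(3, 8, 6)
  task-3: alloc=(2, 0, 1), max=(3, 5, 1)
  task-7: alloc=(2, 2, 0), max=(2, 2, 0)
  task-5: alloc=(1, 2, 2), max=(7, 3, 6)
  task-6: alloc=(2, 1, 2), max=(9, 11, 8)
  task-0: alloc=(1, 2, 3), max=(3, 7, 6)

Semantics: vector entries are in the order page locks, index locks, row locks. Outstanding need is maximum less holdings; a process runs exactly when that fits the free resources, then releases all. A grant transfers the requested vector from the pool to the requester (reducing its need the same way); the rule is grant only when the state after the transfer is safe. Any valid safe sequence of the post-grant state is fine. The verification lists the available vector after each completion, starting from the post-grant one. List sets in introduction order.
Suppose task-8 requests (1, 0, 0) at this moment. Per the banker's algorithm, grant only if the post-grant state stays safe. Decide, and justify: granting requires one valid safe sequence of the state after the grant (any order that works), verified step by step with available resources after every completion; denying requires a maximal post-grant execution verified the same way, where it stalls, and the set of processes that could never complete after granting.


GRANT. The post-grant state is safe; one safe sequence: task-7, task-2, task-3, task-0, task-5, task-8, task-6.
Key observation: post-grant, (1, 3, 1) remains, and an order beginning with task-7 completes everyone.
Verifying the post-grant state step by step:
  pool = (1, 3, 1)
  task-7: need (0, 0, 0) fits (1, 3, 1); releases (2, 2, 0), pool now (3, 5, 1)
  task-2: need (3, 5, 1) fits (3, 5, 1); releases (0, 0, 1), pool now (3, 5, 2)
  task-3: need (1, 5, 0) fits (3, 5, 2); releases (2, 0, 1), pool now (5, 5, 3)
  task-0: need (2, 5, 3) fits (5, 5, 3); releases (1, 2, 3), pool now (6, 7, 6)
  task-5: need (6, 1, 4) fits (6, 7, 6); releases (1, 2, 2), pool now (7, 9, 8)
  task-8: need (2, 7, 5) fits (7, 9, 8); releases (1, 1, 1), pool now (8, 10, 9)
  task-6: need (7, 10, 6) fits (8, 10, 9); releases (2, 1, 2), pool now (10, 11, 11)


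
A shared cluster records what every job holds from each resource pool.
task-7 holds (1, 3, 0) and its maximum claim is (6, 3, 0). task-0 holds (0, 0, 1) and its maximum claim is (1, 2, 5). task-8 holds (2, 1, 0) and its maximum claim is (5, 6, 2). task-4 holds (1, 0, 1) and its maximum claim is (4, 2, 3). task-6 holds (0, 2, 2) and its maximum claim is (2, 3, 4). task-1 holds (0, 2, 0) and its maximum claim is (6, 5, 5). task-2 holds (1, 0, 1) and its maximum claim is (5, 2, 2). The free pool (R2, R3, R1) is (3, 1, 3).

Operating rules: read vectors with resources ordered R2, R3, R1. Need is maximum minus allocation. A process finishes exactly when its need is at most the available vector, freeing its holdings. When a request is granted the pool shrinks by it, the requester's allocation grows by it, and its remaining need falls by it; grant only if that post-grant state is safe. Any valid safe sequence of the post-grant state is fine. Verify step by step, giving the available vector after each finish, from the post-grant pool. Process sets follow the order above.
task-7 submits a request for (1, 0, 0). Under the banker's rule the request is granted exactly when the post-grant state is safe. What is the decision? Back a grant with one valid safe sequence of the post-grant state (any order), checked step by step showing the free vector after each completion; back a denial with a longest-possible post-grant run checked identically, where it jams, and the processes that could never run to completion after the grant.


DENY. Granting would leave the state unsafe.
Key observation: even finishing task-6, task-0 leaves just (2, 3, 6) free — too little R2 for any of the remaining processes.
After a pretend grant, a maximal execution: task-6, task-0 — then nothing else fits. Step-by-step check:
  pool = (2, 1, 3)
  task-6 needs (2, 1, 2) <= (2, 1, 3) -> finishes; pool += (0, 2, 2) = (2, 3, 5)
  task-0 needs (1, 2, 4) <= (2, 3, 5) -> finishes; pool += (0, 0, 1) = (2, 3, 6)
  task-7 still needs (4, 0, 0) but only (2, 3, 6) is free — short on R2
  task-8 still needs (3, 5, 2) but only (2, 3, 6) is free — short on R2 and R3
  task-4 still needs (3, 2, 2) but only (2, 3, 6) is free — short on R2
  task-1 still needs (6, 3, 5) but only (2, 3, 6) is free — short on R2
  task-2 still needs (4, 2, 1) but only (2, 3, 6) is free — short on R2
Post-grant, the permanently blocked set is task-7, task-8, task-4, task-1 and task-2.


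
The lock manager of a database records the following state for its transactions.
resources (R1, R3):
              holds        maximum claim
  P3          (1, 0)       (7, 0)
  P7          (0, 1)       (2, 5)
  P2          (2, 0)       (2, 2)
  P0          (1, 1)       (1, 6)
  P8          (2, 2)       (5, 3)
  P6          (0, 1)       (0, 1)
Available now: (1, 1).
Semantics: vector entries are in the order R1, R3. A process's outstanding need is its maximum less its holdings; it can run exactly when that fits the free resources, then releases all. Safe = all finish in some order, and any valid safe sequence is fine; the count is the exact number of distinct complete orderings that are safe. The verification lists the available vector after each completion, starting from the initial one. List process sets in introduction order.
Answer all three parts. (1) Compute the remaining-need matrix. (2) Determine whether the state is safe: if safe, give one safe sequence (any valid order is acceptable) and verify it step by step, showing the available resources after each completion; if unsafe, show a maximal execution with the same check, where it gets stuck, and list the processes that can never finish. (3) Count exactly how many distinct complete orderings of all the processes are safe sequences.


(1) Remaining need (order R1, R3):
  P3: (6, 0)
  P7: (2, 4)
  P2: (0, 2)
  P0: (0, 5)
  P8: (3, 1)
  P6: (0, 0)
(2) SAFE. One safe sequence: P6, P2, P8, P7, P0, P3.
Key observation: P2 is the earliest step where a requested resource binds exactly: need (0, 2), pool (1, 2) at its turn.
Check, step by step:
  pool = (1, 1)
  P6 needs (0, 0) <= (1, 1) -> finishes; pool += (0, 1) = (1, 2)
  P2 needs (0, 2) <= (1, 2) -> finishes; pool += (2, 0) = (3, 2)
  P8 needs (3, 1) <= (3, 2) -> finishes; pool += (2, 2) = (5, 4)
  P7 needs (2, 4) <= (5, 4) -> finishes; pool += (0, 1) = (5, 5)
  P0 needs (0, 5) <= (5, 5) -> finishes; pool += (1, 1) = (6, 6)
  P3 needs (6, 0) <= (6, 6) -> finishes; pool += (1, 0) = (7, 6)
(3) Exactly 1 of the possible complete orderings is a safe sequence.


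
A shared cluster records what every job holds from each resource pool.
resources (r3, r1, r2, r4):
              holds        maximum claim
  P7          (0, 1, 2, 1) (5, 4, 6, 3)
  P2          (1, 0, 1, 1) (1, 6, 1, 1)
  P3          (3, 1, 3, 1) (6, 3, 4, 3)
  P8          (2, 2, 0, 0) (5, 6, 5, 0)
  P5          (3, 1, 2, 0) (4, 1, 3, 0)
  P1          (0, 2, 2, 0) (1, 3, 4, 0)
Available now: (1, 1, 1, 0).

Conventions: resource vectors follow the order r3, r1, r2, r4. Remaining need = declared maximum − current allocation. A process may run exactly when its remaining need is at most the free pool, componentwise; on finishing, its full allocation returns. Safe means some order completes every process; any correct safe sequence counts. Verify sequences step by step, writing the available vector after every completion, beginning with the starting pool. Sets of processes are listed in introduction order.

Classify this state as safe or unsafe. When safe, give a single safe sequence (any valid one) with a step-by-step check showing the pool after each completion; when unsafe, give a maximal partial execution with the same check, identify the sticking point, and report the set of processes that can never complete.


UNSAFE — no complete ordering exists.
Key observation: P5, P1, P8, P2 can finish, but then (7, 6, 6, 1) is all there is, and the blocked group's r4 demands exceed it.
The run P5, P1, P8, P2 cannot be extended any further. Verifying each step:
  pool = (1, 1, 1, 0)
  P5 needs (1, 0, 1, 0) <= (1, 1, 1, 0) -> finishes; pool += (3, 1, 2, 0) = (4, 2, 3, 0)
  P1 needs (1, 1, 2, 0) <= (4, 2, 3, 0) -> finishes; pool += (0, 2, 2, 0) = (4, 4, 5, 0)
  P8 needs (3, 4, 5, 0) <= (4, 4, 5, 0) -> finishes; pool += (2, 2, 0, 0) = (6, 6, 5, 0)
  P2 needs (0, 6, 0, 0) <= (6, 6, 5, 0) -> finishes; pool += (1, 0, 1, 1) = (7, 6, 6, 1)
  P7 still needs (5, 3, 4, 2) but only (7, 6, 6, 1) is free — short on r4
  P3 still needs (3, 2, 1, 2) but only (7, 6, 6, 1) is free — short on r4
Processes that can never finish: P7 and P3.


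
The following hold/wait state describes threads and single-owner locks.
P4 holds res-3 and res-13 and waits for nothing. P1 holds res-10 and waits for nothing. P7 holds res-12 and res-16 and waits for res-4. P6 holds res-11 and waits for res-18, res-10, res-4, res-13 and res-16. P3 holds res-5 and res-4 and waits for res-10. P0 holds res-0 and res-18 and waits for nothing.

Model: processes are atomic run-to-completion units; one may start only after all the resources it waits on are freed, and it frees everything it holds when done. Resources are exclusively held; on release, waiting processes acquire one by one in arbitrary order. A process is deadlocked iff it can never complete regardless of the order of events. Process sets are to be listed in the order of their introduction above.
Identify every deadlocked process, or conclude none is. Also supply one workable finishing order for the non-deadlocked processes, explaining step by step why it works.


The deadlocked set is empty.
Key observation: although several processes wait, no cycle exists — each chain bottoms out at a free runner.
The rest can finish in the order P4, P1, P3, P0, P7, P6.
Check, step by step:
  P4 waits on nothing -> runs at once and releases res-3 and res-13
  P1 waits on nothing -> runs at once and releases res-10
  run P3 (all its waits — res-10 — are resolved); releases res-5 and res-4
  P0 waits on nothing -> runs at once and releases res-0 and res-18
  run P7 (all its waits — res-4 — are resolved); releases res-12 and res-16
  run P6 (all its waits — res-18, res-10, res-4, res-13 and res-16 — are resolved); releases res-11


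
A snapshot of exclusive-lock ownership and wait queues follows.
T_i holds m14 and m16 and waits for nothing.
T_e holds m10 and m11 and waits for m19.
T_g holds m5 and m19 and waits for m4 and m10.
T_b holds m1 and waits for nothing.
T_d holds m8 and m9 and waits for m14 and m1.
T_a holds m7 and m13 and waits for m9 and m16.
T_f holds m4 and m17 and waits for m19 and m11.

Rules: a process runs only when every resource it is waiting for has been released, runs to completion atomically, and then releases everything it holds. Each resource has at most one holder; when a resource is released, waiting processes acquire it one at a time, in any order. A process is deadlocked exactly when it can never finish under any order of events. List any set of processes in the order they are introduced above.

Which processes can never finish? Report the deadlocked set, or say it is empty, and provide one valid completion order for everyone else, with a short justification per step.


Deadlocked set: T_e, T_g and T_f.
Key observation: the wait chain closes on itself along T_e -> T_g -> T_e; T_f is caught in further circular waits.
A valid finishing order for the others: T_b, T_i, T_d, T_a.
Walking it through:
  T_b: no waits; runs immediately, freeing m1
  T_i: no waits; runs immediately, freeing m14 and m16
  T_d waits on m14 and m1 — all released -> runs and releases m8 and m9
  T_a waits on m9 and m16 — all released -> runs and releases m7 and m13


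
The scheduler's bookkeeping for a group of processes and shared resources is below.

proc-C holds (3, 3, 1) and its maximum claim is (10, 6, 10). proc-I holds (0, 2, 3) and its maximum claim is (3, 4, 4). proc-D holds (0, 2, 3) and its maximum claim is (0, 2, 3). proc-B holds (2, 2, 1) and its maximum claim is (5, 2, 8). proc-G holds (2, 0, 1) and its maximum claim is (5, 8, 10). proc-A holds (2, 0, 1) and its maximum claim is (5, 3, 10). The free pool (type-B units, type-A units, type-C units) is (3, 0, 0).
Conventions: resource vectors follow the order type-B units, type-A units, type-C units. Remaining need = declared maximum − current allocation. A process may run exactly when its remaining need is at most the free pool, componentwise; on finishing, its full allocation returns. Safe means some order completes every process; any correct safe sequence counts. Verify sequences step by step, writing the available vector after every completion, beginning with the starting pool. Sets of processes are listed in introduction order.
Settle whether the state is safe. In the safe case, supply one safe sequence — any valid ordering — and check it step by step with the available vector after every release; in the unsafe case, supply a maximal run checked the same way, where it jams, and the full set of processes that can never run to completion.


UNSAFE.
Key observation: type-C units is the bottleneck — with proc-D, proc-I done the pool holds (3, 4, 6), short of every remaining need.
Going as far as possible: proc-D, proc-I; after that, nothing fits. Walking it through:
  pool = (3, 0, 0)
  proc-D: need (0, 0, 0) fits (3, 0, 0); releases (0, 2, 3), pool now (3, 2, 3)
  proc-I: need (3, 2, 1) fits (3, 2, 3); releases (0, 2, 3), pool now (3, 4, 6)
  proc-C still needs (7, 3, 9) but only (3, 4, 6) is free — short on type-B units and type-C units
  proc-B still needs (3, 0, 7) but only (3, 4, 6) is free — short on type-C units
  proc-G still needs (3, 8, 9) but only (3, 4, 6) is free — short on type-A units and type-C units
  proc-A still needs (3, 3, 9) but only (3, 4, 6) is free — short on type-C units
Permanently blocked: proc-C, proc-B, proc-G and proc-A.


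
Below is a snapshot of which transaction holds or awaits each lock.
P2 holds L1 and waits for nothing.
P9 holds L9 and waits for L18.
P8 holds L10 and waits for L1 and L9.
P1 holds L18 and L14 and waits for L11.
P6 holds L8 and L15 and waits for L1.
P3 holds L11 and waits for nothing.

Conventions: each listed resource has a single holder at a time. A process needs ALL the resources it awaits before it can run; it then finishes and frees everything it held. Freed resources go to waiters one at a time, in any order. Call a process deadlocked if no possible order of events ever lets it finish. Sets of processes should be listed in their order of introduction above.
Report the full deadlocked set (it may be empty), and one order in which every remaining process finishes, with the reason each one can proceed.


No process is deadlocked.
Key observation: there is no circular wait here — follow any chain and it reaches a process that is free to run now.
One completion order for the rest: P2, P3, P1, P9, P8, P6.
Walking it through:
  P2 waits on nothing -> runs at once and releases L1
  P3 waits on nothing -> runs at once and releases L11
  P1: everything it awaited (L11) is free; runs, freeing L18 and L14
  P9: everything it awaited (L18) is free; runs, freeing L9
  P8: everything it awaited (L1 and L9) is free; runs, freeing L10
  P6: everything it awaited (L1) is free; runs, freeing L8 and L15


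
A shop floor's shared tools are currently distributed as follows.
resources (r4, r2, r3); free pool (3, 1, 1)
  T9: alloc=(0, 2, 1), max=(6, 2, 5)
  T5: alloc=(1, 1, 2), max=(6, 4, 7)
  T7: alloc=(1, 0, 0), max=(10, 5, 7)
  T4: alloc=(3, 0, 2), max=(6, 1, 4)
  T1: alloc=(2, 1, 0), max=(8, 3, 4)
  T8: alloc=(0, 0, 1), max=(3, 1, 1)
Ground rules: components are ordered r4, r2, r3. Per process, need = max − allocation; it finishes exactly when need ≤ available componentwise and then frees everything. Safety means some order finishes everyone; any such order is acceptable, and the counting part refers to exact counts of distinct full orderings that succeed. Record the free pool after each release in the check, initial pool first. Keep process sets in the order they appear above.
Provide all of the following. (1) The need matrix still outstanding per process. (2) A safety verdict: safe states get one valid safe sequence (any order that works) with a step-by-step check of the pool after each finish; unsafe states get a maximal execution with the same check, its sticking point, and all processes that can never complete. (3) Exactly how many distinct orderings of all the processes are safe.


(1) Need matrix, components ordered r4, r2, r3:
  T9: (6, 0, 4)
  T5: (5, 3, 5)
  T7: (9, 5, 7)
  T4: (3, 1, 2)
  T1: (6, 2, 4)
  T8: (3, 1, 0)
(2) SAFE, for example via the order T8, T4, T9, T5, T1, T7.
Key observation: T8 marks the first exact bind of the order: its need (3, 1, 0) fits the free (3, 1, 1) with zero slack on a requested resource.
Check, step by step:
  pool = (3, 1, 1)
  T8: need (3, 1, 0) fits (3, 1, 1); releases (0, 0, 1), pool now (3, 1, 2)
  T4: need (3, 1, 2) fits (3, 1, 2); releases (3, 0, 2), pool now (6, 1, 4)
  T9: need (6, 0, 4) fits (6, 1, 4); releases (0, 2, 1), pool now (6, 3, 5)
  T5: need (5, 3, 5) fits (6, 3, 5); releases (1, 1, 2), pool now (7, 4, 7)
  T1: need (6, 2, 4) fits (7, 4, 7); releases (2, 1, 0), pool now (9, 5, 7)
  T7: need (9, 5, 7) fits (9, 5, 7); releases (1, 0, 0), pool now (10, 5, 7)
(3) The exact count: 2 of the possible complete orderings are safe sequences.


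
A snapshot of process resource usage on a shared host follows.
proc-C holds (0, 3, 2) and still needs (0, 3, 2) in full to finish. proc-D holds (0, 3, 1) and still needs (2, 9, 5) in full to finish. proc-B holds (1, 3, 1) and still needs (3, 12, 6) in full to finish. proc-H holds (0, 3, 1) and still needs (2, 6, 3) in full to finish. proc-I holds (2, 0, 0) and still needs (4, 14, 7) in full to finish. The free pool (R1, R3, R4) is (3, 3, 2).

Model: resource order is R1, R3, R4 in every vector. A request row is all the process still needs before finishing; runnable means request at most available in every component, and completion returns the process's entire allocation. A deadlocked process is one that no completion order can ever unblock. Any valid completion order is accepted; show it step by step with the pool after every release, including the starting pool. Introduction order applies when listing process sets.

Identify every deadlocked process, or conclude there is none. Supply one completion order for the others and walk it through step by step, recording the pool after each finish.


Nothing here is deadlocked.
Key observation: proc-C leads a chain of completions in which each release enables another process.
A valid finishing order for the others: proc-C, proc-H, proc-D, proc-B, proc-I. Walking it through:
  pool = (3, 3, 2)
  run proc-C (needs (0, 3, 2), free (3, 3, 2)); after release of (0, 3, 2) the pool is (3, 6, 4)
  run proc-H (needs (2, 6, 3), free (3, 6, 4)); after release of (0, 3, 1) the pool is (3, 9, 5)
  run proc-D (needs (2, 9, 5), free (3, 9, 5)); after release of (0, 3, 1) the pool is (3, 12, 6)
  run proc-B (needs (3, 12, 6), free (3, 12, 6)); after release of (1, 3, 1) the pool is (4, 15, 7)
  run proc-I (needs (4, 14, 7), free (4, 15, 7)); after release of (2, 0, 0) the pool is (6, 15, 7)


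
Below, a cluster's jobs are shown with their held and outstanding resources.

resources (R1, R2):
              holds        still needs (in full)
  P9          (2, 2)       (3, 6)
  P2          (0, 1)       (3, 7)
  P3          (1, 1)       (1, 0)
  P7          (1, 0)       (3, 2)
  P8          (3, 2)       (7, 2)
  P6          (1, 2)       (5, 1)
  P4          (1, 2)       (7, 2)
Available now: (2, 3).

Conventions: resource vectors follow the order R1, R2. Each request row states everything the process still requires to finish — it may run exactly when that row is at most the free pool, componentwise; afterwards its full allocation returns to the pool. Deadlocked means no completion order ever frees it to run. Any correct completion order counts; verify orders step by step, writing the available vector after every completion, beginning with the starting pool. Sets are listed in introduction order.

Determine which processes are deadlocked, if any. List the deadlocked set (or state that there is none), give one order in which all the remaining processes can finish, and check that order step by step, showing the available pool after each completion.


Deadlocked set: P9, P2, P8, P6 and P4.
Key observation: after P3, P7 the pool peaks at (4, 4), and each blocked process is short somewhere: P9 on R2; P2 on R2; P8 on R1; P6 on R1; P4 on R1.
A valid finishing order for the others: P3, P7. Check, step by step:
  pool = (2, 3)
  P3 needs (1, 0) <= (2, 3) -> finishes; pool += (1, 1) = (3, 4)
  P7 needs (3, 2) <= (3, 4) -> finishes; pool += (1, 0) = (4, 4)
The blocked processes can never fit:
  blocked: P9 wants (3, 6), pool (4, 4) — not enough R2
  blocked: P2 wants (3, 7), pool (4, 4) — not enough R2
  blocked: P8 wants (7, 2), pool (4, 4) — not enough R1
  blocked: P6 wants (5, 1), pool (4, 4) — not enough R1
  blocked: P4 wants (7, 2), pool (4, 4) — not enough R1


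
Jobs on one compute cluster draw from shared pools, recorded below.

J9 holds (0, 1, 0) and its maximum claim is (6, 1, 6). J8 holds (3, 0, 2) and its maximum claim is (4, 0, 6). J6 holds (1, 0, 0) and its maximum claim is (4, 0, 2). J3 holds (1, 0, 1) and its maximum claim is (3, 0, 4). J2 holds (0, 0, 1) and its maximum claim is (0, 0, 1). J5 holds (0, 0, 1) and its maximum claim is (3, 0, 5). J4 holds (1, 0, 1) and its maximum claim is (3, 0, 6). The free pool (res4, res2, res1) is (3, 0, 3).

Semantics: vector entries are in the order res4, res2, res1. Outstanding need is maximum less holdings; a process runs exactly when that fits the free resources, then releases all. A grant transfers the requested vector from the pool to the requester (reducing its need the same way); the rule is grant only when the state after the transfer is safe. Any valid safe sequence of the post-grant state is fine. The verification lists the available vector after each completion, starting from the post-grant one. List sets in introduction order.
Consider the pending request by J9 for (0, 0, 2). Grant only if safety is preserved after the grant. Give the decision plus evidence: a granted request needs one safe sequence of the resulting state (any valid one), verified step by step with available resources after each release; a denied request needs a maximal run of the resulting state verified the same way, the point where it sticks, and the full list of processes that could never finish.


DENY — the pretend-granted state is unsafe.
Key observation: once J2, J6 finish, the pool peaks at (4, 0, 2) — and every remaining process still needs more res1 than that.
On the post-grant state, J2, J6 is a maximal run — nothing extends it. Step-by-step check:
  pool = (3, 0, 1)
  run J2 (needs (0, 0, 0), free (3, 0, 1)); after release of (0, 0, 1) the pool is (3, 0, 2)
  run J6 (needs (3, 0, 2), free (3, 0, 2)); after release of (1, 0, 0) the pool is (4, 0, 2)
  J9 still needs (6, 0, 4) but only (4, 0, 2) is free — short on res4 and res1
  J8 still needs (1, 0, 4) but only (4, 0, 2) is free — short on res1
  J3 still needs (2, 0, 3) but only (4, 0, 2) is free — short on res1
  J5 still needs (3, 0, 4) but only (4, 0, 2) is free — short on res1
  J4 still needs (2, 0, 5) but only (4, 0, 2) is free — short on res1
Processes that could never finish after the grant: J9, J8, J3, J5 and J4.


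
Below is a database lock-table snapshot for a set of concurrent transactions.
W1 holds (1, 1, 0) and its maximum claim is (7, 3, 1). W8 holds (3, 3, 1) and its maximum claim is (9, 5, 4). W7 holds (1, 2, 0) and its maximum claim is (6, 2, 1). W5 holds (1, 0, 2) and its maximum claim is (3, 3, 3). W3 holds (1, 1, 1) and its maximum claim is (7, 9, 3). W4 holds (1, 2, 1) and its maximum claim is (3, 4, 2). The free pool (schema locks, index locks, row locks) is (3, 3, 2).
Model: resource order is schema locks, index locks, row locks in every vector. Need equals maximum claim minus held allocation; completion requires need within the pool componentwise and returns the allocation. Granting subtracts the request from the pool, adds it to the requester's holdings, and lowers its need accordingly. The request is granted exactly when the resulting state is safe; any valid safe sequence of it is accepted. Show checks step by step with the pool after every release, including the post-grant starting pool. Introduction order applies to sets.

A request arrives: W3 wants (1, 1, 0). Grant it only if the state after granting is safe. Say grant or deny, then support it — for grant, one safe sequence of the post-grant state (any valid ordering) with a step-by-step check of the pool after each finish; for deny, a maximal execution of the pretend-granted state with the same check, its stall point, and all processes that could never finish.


DENY — the pretend-granted state is unsafe.
Key observation: once W4, W5 finish, the pool peaks at (4, 4, 5) — and every remaining process still needs more schema locks than that.
Pretend the grant happened; the run W4, W5 goes as far as possible. Step-by-step check:
  pool = (2, 2, 2)
  W4 needs (2, 2, 1) <= (2, 2, 2) -> finishes; pool += (1, 2, 1) = (3, 4, 3)
  W5 needs (2, 3, 1) <= (3, 4, 3) -> finishes; pool += (1, 0, 2) = (4, 4, 5)
  W1 cannot run: need (6, 2, 1) vs free (4, 4, 5) (insufficient schema locks)
  W8 cannot run: need (6, 2, 3) vs free (4, 4, 5) (insufficient schema locks)
  W7 cannot run: need (5, 0, 1) vs free (4, 4, 5) (insufficient schema locks)
  W3 cannot run: need (5, 7, 2) vs free (4, 4, 5) (insufficient schema locks and index locks)
Post-grant, the permanently blocked set is W1, W8, W7 and W3.


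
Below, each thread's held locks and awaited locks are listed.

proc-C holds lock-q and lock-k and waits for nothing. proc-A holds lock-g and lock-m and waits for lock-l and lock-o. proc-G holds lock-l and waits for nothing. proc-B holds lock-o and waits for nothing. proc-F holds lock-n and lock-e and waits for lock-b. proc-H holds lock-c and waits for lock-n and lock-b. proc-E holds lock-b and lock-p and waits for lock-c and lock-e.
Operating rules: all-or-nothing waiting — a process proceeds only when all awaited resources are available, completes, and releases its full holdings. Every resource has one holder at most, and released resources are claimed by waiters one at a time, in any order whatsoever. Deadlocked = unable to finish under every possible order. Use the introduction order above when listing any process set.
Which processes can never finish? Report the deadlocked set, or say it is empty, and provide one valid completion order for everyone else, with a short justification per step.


Deadlocked set: proc-F, proc-H and proc-E.
Key observation: the knot is the closed ring of waits proc-F -> proc-E -> proc-F; proc-H is caught in further circular waits.
A valid finishing order for the others: proc-B, proc-C, proc-G, proc-A.
Check, step by step:
  proc-B: no waits; runs immediately, freeing lock-o
  proc-C: no waits; runs immediately, freeing lock-q and lock-k
  proc-G: no waits; runs immediately, freeing lock-l
  proc-A: everything it awaited (lock-l and lock-o) is free; runs, freeing lock-g and lock-m


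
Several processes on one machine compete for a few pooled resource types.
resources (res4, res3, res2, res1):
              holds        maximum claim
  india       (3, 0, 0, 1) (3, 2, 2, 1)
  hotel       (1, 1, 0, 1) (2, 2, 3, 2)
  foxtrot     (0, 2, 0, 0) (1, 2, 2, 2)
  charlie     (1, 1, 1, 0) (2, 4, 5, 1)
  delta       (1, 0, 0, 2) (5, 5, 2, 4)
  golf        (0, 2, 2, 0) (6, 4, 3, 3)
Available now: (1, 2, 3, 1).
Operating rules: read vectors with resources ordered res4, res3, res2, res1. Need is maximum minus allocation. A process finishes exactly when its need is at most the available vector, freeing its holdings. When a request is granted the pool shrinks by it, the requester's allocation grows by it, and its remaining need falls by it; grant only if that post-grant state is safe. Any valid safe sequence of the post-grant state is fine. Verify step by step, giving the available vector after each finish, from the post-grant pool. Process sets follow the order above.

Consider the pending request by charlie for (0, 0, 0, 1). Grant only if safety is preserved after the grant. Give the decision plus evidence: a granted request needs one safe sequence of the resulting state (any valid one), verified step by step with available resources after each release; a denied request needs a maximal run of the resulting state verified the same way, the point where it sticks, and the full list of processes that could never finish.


GRANT: granting preserves safety; a valid post-grant sequence is india, hotel, foxtrot, delta, golf, charlie.
Key observation: post-grant, (1, 2, 3, 0) remains, and an order beginning with india completes everyone.
Check on the post-grant state, step by step:
  pool = (1, 2, 3, 0)
  india needs (0, 2, 2, 0) <= (1, 2, 3, 0) -> finishes; pool += (3, 0, 0, 1) = (4, 2, 3, 1)
  hotel needs (1, 1, 3, 1) <= (4, 2, 3, 1) -> finishes; pool += (1, 1, 0, 1) = (5, 3, 3, 2)
  foxtrot needs (1, 0, 2, 2) <= (5, 3, 3, 2) -> finishes; pool += (0, 2, 0, 0) = (5, 5, 3, 2)
  delta needs (4, 5, 2, 2) <= (5, 5, 3, 2) -> finishes; pool += (1, 0, 0, 2) = (6, 5, 3, 4)
  golf needs (6, 2, 1, 3) <= (6, 5, 3, 4) -> finishes; pool += (0, 2, 2, 0) = (6, 7, 5, 4)
  charlie needs (1, 3, 4, 0) <= (6, 7, 5, 4) -> finishes; pool += (1, 1, 1, 1) = (7, 8, 6, 5)


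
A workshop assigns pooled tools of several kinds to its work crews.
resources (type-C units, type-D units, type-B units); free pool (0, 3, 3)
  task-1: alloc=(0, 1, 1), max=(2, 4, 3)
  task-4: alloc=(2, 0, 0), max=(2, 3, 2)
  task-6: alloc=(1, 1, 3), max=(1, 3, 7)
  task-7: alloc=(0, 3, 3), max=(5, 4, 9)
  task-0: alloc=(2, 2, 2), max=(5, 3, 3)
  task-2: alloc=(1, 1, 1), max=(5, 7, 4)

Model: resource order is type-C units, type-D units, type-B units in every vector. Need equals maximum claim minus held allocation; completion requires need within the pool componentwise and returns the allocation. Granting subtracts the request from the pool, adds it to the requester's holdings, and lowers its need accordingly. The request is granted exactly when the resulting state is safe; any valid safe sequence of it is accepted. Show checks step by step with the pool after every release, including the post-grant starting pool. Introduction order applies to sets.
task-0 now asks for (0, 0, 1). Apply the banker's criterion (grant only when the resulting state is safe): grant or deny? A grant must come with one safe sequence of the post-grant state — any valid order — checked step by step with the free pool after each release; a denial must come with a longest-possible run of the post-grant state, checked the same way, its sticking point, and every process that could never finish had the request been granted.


DENY: after the grant no complete ordering would exist.
Key observation: after task-4, task-1 the pool peaks at (2, 4, 3), and each blocked process is short somewhere: task-6 on type-B units; task-7 on type-C units, type-B units; task-0 on type-C units; task-2 on type-C units, type-D units.
Pretend the grant happened; the run task-4, task-1 goes as far as possible. Step-by-step check:
  pool = (0, 3, 2)
  run task-4 (needs (0, 3, 2), free (0, 3, 2)); after release of (2, 0, 0) the pool is (2, 3, 2)
  run task-1 (needs (2, 3, 2), free (2, 3, 2)); after release of (0, 1, 1) the pool is (2, 4, 3)
  blocked: task-6 wants (0, 2, 4), pool (2, 4, 3) — not enough type-B units
  blocked: task-7 wants (5, 1, 6), pool (2, 4, 3) — not enough type-C units and type-B units
  blocked: task-0 wants (3, 1, 0), pool (2, 4, 3) — not enough type-C units
  blocked: task-2 wants (4, 6, 3), pool (2, 4, 3) — not enough type-C units and type-D units
Processes that could never finish after the grant: task-6, task-7, task-0 and task-2.


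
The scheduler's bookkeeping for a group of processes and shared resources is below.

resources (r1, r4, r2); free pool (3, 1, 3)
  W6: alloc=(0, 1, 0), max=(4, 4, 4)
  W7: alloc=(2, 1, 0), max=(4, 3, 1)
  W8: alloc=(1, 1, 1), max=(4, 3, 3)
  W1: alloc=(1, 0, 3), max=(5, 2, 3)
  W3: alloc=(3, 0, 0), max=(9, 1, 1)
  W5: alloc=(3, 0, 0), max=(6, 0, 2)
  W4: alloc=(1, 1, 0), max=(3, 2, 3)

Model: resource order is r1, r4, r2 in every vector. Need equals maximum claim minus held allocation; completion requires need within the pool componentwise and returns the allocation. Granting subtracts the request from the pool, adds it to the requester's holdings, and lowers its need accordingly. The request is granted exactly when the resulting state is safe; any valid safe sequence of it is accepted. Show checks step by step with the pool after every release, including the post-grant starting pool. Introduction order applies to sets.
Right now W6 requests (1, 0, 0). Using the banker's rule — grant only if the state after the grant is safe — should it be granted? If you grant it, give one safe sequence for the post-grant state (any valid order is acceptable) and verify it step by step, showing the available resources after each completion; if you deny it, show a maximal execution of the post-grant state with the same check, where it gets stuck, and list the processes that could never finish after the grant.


GRANT — the state after the grant stays safe, e.g. via W4, W8, W7, W3, W5, W6, W1.
Key observation: granting shrinks the pool to (2, 1, 3), yet W4 still fits and the chain goes through.
Verifying the post-grant state step by step:
  pool = (2, 1, 3)
  W4 needs (2, 1, 3) <= (2, 1, 3) -> finishes; pool += (1, 1, 0) = (3, 2, 3)
  W8 needs (3, 2, 2) <= (3, 2, 3) -> finishes; pool += (1, 1, 1) = (4, 3, 4)
  W7 needs (2, 2, 1) <= (4, 3, 4) -> finishes; pool += (2, 1, 0) = (6, 4, 4)
  W3 needs (6, 1, 1) <= (6, 4, 4) -> finishes; pool += (3, 0, 0) = (9, 4, 4)
  W5 needs (3, 0, 2) <= (9, 4, 4) -> finishes; pool += (3, 0, 0) = (12, 4, 4)
  W6 needs (3, 3, 4) <= (12, 4, 4) -> finishes; pool += (1, 1, 0) = (13, 5, 4)
  W1 needs (4, 2, 0) <= (13, 5, 4) -> finishes; pool += (1, 0, 3) = (14, 5, 7)


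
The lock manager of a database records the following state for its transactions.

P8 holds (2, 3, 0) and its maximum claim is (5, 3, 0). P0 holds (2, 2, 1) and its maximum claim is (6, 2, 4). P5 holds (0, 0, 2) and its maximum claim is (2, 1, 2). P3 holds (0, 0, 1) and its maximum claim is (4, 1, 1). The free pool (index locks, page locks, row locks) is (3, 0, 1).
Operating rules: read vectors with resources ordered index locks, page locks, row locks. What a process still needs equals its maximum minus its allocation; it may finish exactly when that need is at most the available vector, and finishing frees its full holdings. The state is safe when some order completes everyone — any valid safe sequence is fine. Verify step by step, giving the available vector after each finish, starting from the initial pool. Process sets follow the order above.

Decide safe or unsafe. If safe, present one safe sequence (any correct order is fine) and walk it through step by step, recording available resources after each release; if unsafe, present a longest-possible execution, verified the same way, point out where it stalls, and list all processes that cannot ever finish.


The state is SAFE; one workable sequence: P8, P5, P3, P0.
Key observation: at P8 the run first touches a limit — (3, 0, 0) against (3, 0, 1), exact on a resource it actually requests.
Check, step by step:
  pool = (3, 0, 1)
  P8: need (3, 0, 0) fits (3, 0, 1); releases (2, 3, 0), pool now (5, 3, 1)
  P5: need (2, 1, 0) fits (5, 3, 1); releases (0, 0, 2), pool now (5, 3, 3)
  P3: need (4, 1, 0) fits (5, 3, 3); releases (0, 0, 1), pool now (5, 3, 4)
  P0: need (4, 0, 3) fits (5, 3, 4); releases (2, 2, 1), pool now (7, 5, 5)


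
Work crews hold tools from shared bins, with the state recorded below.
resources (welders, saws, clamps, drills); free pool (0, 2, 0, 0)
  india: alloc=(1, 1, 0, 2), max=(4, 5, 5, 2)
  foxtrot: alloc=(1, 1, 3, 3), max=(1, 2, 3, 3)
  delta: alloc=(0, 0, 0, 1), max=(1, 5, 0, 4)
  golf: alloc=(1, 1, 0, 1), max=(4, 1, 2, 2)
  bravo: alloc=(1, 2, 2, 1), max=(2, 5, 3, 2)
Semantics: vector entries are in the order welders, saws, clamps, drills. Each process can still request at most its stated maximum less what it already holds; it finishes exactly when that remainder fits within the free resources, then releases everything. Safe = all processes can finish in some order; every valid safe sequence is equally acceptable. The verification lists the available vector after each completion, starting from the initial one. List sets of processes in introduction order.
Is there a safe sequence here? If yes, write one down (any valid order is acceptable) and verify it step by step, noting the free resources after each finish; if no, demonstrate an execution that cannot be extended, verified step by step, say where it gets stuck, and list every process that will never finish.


UNSAFE — no complete ordering exists.
Key observation: welders is the bottleneck — with foxtrot, bravo, delta done the pool holds (2, 5, 5, 5), short of every remaining need.
The run foxtrot, bravo, delta cannot be extended any further. Check, step by step:
  pool = (0, 2, 0, 0)
  foxtrot needs (0, 1, 0, 0) <= (0, 2, 0, 0) -> finishes; pool += (1, 1, 3, 3) = (1, 3, 3, 3)
  bravo needs (1, 3, 1, 1) <= (1, 3, 3, 3) -> finishes; pool += (1, 2, 2, 1) = (2, 5, 5, 4)
  delta needs (1, 5, 0, 3) <= (2, 5, 5, 4) -> finishes; pool += (0, 0, 0, 1) = (2, 5, 5, 5)
  blocked: india wants (3, 4, 5, 0), pool (2, 5, 5, 5) — not enough welders
  blocked: golf wants (3, 0, 2, 1), pool (2, 5, 5, 5) — not enough welders
Never able to finish: india and golf.


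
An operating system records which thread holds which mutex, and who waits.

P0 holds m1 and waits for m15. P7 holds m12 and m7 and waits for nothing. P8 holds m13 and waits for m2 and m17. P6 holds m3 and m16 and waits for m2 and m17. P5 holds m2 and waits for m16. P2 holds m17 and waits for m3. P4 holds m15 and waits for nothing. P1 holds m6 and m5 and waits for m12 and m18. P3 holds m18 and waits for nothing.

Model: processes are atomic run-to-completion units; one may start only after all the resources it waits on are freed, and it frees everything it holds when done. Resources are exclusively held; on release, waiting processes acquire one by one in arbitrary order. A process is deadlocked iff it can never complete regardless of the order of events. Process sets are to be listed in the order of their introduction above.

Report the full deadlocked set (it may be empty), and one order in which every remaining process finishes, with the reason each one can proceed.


Deadlocked: P8, P6, P5 and P2.
Key observation: P5 -> P6 -> P5 is a circular wait — nothing in it can go first; P2 is caught in further circular waits and P8 waits into the deadlock from upstream.
One completion order for the rest: P4, P3, P0, P7, P1.
Step-by-step check:
  P4 waits on nothing -> runs at once and releases m15
  P3 waits on nothing -> runs at once and releases m18
  run P0 (all its waits — m15 — are resolved); releases m1
  P7 waits on nothing -> runs at once and releases m12 and m7
  run P1 (all its waits — m12 and m18 — are resolved); releases m6 and m5


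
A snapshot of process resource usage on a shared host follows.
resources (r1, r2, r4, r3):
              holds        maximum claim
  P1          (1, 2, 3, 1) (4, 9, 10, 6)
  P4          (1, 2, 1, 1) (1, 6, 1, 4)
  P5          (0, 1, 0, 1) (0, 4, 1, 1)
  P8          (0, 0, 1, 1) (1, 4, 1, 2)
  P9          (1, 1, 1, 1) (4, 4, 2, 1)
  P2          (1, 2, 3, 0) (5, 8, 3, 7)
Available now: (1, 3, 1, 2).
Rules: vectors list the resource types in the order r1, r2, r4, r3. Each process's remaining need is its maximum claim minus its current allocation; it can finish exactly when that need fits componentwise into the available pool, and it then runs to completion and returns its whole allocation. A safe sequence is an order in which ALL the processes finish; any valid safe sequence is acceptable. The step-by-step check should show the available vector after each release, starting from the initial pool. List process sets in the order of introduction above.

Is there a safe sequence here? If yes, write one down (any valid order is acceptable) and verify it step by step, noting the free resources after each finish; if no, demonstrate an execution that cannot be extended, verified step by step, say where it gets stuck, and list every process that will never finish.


The state is UNSAFE.
Key observation: P5, P4, P8 can finish, but then (2, 6, 3, 5) is all there is, and the blocked group's r1 demands exceed it.
The run P5, P4, P8 cannot be extended any further. Verifying each step:
  pool = (1, 3, 1, 2)
  P5: need (0, 3, 1, 0) fits (1, 3, 1, 2); releases (0, 1, 0, 1), pool now (1, 4, 1, 3)
  P4: need (0, 4, 0, 3) fits (1, 4, 1, 3); releases (1, 2, 1, 1), pool now (2, 6, 2, 4)
  P8: need (1, 4, 0, 1) fits (2, 6, 2, 4); releases (0, 0, 1, 1), pool now (2, 6, 3, 5)
  blocked: P1 wants (3, 7, 7, 5), pool (2, 6, 3, 5) — not enough r1, r2 and r4
  blocked: P9 wants (3, 3, 1, 0), pool (2, 6, 3, 5) — not enough r1
  blocked: P2 wants (4, 6, 0, 7), pool (2, 6, 3, 5) — not enough r1 and r3
Permanently blocked: P1, P9 and P2.
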